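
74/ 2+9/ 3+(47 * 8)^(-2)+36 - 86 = -1413759/ 141376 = -10.00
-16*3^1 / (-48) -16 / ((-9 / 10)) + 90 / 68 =6151 / 306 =20.10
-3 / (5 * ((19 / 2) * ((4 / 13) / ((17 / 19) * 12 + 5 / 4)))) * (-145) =1030341 / 2888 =356.77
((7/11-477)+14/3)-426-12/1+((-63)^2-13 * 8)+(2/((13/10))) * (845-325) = 3755.30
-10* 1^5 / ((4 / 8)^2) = -40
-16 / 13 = -1.23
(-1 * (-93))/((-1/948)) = -88164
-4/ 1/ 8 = -1/ 2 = -0.50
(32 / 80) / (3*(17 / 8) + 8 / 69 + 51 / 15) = 1104 / 27299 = 0.04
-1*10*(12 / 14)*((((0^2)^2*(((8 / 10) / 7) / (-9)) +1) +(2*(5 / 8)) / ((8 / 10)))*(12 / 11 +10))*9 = -337635 / 154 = -2192.44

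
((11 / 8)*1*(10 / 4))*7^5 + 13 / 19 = 17563523 / 304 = 57774.75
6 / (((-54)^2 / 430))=215 / 243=0.88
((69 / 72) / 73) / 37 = 23 / 64824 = 0.00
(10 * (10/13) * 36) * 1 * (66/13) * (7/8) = 207900/169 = 1230.18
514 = 514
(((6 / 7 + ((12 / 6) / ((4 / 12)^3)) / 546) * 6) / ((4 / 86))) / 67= 11223 / 6097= 1.84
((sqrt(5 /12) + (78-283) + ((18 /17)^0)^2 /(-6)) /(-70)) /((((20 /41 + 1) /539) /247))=959907949 /3660-779779*sqrt(15) /3660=261444.78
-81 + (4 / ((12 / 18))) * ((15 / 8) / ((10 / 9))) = -567 / 8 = -70.88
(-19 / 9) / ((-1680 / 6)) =19 / 2520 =0.01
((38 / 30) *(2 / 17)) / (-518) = -19 / 66045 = -0.00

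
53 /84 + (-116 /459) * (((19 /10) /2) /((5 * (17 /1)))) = 3430897 /5462100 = 0.63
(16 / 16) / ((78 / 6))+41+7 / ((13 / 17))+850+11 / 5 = 58658 / 65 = 902.43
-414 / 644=-9 / 14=-0.64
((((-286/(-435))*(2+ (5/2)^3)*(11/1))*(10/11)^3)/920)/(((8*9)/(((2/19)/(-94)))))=-65/40148064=-0.00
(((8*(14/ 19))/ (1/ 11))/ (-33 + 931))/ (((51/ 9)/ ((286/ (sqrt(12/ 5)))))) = 88088*sqrt(15)/ 145027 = 2.35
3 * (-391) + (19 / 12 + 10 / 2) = -13997 / 12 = -1166.42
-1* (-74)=74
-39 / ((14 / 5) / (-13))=2535 / 14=181.07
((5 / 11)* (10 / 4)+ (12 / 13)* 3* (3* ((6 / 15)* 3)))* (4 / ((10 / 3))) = 47643 / 3575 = 13.33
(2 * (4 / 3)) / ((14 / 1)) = 0.19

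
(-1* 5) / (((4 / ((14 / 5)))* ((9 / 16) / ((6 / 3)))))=-112 / 9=-12.44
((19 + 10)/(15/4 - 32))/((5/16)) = -3.28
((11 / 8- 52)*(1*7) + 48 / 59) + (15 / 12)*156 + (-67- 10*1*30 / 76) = -2058235 / 8968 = -229.51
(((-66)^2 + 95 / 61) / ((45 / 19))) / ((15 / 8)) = 40403272 / 41175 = 981.26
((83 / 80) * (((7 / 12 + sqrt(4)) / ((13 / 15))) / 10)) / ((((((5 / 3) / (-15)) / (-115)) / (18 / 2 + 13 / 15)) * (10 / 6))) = 19706607 / 10400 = 1894.87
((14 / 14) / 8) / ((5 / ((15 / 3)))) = 1 / 8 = 0.12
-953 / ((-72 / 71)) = 67663 / 72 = 939.76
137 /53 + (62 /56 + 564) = 842455 /1484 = 567.69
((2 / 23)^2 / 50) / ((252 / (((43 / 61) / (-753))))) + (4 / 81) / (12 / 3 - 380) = -708710944 / 5396102045775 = -0.00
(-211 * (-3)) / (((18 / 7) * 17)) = 1477 / 102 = 14.48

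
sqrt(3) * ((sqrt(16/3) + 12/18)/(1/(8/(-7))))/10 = -16/35 - 8 * sqrt(3)/105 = -0.59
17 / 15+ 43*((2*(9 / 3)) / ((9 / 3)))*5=6467 / 15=431.13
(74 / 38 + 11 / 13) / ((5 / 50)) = 6900 / 247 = 27.94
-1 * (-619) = 619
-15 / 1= -15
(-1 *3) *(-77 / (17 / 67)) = 15477 / 17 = 910.41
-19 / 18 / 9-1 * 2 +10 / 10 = -181 / 162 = -1.12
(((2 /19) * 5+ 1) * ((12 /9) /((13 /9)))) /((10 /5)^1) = 0.70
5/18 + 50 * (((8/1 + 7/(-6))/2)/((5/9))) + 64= 3346/9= 371.78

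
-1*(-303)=303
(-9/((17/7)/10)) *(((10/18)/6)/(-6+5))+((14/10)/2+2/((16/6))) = 4.88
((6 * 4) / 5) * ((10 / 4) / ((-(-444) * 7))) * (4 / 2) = 0.01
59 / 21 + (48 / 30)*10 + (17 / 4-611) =-49387 / 84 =-587.94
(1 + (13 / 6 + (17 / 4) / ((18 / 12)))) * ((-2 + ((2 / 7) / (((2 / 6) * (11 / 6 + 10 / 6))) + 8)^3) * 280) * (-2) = -31537903680 / 16807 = -1876474.31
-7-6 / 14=-52 / 7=-7.43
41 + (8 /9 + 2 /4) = 763 /18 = 42.39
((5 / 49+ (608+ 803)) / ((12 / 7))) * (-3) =-17286 / 7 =-2469.43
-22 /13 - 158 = -2076 /13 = -159.69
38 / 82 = 0.46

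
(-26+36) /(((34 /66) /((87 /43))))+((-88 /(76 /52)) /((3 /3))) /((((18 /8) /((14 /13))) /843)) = -24254.90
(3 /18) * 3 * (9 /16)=0.28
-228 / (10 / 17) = -1938 / 5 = -387.60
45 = 45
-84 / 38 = -42 / 19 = -2.21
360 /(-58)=-180 /29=-6.21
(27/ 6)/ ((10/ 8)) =18/ 5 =3.60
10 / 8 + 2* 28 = 229 / 4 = 57.25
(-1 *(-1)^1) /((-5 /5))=-1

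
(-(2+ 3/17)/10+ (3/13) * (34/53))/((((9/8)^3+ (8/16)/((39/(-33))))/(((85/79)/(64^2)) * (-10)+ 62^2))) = -95671305123/357828920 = -267.37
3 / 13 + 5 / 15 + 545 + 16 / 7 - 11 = 536.85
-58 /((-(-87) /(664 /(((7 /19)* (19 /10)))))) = -13280 /21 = -632.38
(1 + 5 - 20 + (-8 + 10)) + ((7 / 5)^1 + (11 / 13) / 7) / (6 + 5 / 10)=-69596 / 5915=-11.77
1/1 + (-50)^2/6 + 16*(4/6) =1285/3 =428.33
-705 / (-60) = 11.75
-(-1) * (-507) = -507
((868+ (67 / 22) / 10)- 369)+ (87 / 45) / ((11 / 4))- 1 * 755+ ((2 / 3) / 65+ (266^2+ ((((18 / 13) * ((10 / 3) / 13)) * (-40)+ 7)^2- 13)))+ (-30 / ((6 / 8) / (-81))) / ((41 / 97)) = 20147251321667 / 257620220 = 78205.24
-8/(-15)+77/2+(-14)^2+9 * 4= 8131/30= 271.03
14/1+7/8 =14.88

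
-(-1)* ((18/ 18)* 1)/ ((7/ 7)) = 1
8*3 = 24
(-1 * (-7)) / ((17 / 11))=77 / 17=4.53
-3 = -3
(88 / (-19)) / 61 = -88 / 1159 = -0.08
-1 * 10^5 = -100000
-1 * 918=-918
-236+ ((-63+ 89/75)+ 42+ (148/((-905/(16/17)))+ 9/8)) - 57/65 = -6137413573/24000600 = -255.72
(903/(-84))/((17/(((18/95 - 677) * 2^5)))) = 22118168/1615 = 13695.46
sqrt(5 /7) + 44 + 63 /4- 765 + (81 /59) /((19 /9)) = -3159425 /4484 + sqrt(35) /7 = -703.75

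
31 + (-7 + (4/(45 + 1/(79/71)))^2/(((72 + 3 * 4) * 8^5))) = 54284529703009/2261855404032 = 24.00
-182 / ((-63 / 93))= 806 / 3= 268.67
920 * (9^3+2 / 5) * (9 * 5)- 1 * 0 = 30197160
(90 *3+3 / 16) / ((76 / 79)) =341517 / 1216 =280.85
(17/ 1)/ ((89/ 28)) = 476/ 89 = 5.35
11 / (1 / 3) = 33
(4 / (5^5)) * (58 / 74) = 116 / 115625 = 0.00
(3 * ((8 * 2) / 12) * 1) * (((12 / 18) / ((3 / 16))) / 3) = 128 / 27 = 4.74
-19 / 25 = -0.76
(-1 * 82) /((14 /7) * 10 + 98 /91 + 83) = -26 /33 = -0.79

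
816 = 816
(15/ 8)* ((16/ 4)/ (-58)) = -15/ 116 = -0.13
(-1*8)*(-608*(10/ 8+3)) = 20672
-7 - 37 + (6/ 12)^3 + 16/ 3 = -925/ 24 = -38.54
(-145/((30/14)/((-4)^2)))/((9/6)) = -6496/9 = -721.78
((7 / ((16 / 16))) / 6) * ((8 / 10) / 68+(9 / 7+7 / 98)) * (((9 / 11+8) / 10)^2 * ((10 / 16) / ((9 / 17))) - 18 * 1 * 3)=-1674070267 / 19747200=-84.78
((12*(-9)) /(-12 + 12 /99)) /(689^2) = 891 /46522658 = 0.00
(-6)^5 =-7776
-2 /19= -0.11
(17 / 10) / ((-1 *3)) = -17 / 30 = -0.57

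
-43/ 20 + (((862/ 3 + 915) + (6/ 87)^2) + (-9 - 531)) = 33313091/ 50460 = 660.19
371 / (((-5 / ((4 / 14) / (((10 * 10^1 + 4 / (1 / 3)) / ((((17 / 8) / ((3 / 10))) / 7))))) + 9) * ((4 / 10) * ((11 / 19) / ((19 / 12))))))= -119833 / 91080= -1.32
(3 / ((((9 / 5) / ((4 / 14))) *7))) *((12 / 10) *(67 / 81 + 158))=51460 / 3969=12.97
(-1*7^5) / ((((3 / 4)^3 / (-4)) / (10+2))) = 17210368 / 9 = 1912263.11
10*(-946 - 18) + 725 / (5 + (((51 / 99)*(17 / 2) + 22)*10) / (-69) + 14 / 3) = -126619015 / 13306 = -9515.93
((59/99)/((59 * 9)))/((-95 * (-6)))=1/507870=0.00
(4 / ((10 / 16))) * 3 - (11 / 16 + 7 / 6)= 4163 / 240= 17.35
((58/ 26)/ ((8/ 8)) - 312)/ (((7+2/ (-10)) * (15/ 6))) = -4027/ 221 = -18.22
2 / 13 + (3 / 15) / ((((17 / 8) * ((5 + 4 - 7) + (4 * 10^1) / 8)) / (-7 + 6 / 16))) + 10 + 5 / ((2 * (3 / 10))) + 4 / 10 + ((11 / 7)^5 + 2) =338530937 / 11143041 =30.38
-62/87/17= -62/1479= -0.04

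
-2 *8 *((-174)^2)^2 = -14666178816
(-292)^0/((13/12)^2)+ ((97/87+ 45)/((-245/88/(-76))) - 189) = 3856898209/3602235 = 1070.70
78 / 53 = 1.47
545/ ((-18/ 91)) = -49595/ 18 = -2755.28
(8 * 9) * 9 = 648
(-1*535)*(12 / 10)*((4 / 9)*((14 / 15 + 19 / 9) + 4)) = -2010.01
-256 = -256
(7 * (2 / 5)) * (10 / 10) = 14 / 5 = 2.80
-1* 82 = -82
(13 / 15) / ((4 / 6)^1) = 13 / 10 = 1.30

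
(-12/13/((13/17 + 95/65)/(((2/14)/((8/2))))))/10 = -17/11480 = -0.00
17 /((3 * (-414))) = -17 /1242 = -0.01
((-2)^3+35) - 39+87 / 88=-969 / 88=-11.01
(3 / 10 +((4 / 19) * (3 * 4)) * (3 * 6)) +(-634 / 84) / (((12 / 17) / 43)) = -19822421 / 47880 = -414.00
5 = 5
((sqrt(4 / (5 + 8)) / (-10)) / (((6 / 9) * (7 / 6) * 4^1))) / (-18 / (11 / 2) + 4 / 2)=99 * sqrt(13) / 25480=0.01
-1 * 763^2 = -582169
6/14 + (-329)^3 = -249279020/7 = -35611288.57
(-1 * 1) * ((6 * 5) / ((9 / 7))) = -70 / 3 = -23.33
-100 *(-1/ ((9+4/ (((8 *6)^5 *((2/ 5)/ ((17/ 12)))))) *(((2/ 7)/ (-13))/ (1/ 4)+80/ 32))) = 2140353331200/ 464644838671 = 4.61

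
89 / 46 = 1.93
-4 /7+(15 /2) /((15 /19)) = 125 /14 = 8.93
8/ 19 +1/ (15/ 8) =272/ 285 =0.95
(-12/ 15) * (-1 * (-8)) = -32/ 5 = -6.40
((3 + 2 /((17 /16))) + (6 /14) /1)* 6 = 3792 /119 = 31.87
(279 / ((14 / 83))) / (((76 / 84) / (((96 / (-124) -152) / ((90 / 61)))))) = -17983776 / 95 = -189302.91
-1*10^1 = -10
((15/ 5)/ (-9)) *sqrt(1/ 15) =-sqrt(15)/ 45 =-0.09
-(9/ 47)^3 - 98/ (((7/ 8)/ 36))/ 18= -23257081/ 103823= -224.01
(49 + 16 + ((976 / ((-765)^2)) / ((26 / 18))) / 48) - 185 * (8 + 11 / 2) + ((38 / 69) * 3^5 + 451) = -215540120369 / 116654850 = -1847.67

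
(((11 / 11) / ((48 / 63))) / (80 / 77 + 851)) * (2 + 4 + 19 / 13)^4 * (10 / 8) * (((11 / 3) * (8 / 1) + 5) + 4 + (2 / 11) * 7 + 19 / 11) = 7396178781145 / 29980824432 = 246.70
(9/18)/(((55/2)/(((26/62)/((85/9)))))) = 117/144925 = 0.00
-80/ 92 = -0.87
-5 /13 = -0.38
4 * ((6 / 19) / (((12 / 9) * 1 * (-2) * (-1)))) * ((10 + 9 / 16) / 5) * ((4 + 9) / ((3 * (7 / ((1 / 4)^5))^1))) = 6591 / 10895360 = 0.00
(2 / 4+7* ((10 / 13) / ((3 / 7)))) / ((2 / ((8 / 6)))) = 1019 / 117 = 8.71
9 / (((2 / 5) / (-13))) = -585 / 2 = -292.50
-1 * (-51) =51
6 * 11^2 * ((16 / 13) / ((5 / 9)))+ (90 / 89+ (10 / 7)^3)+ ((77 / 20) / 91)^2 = 3327178181287 / 2063625200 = 1612.30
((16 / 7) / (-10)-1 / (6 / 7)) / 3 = -293 / 630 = -0.47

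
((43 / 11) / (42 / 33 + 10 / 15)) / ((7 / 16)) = 129 / 28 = 4.61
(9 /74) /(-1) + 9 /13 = 549 /962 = 0.57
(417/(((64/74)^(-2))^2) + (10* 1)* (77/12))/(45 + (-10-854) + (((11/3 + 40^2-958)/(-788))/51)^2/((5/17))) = -183345169298108760/504781418725971227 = -0.36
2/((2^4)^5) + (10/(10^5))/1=33393/327680000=0.00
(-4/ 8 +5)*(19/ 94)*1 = 0.91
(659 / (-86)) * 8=-2636 / 43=-61.30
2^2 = 4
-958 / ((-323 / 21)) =20118 / 323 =62.28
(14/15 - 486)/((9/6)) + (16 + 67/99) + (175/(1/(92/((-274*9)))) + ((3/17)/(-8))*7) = -2890292459/9222840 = -313.38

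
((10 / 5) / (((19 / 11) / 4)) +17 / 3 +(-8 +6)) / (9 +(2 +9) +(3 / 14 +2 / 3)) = 6622 / 16663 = 0.40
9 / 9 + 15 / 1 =16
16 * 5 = 80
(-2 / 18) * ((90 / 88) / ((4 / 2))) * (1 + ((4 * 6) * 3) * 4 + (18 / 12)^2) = -5825 / 352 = -16.55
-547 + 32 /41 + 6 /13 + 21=-279696 /533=-524.76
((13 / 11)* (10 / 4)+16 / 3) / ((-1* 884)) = -547 / 58344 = -0.01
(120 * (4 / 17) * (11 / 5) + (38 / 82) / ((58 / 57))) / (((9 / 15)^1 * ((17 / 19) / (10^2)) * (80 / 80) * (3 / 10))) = 40051667500 / 1030863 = 38852.56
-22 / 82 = -11 / 41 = -0.27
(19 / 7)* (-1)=-19 / 7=-2.71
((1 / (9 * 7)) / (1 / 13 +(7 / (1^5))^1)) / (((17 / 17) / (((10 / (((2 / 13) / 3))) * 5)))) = 4225 / 1932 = 2.19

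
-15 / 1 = -15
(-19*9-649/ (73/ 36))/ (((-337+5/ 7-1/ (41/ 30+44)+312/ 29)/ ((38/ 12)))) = 62724805773/ 13131779032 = 4.78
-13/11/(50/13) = -169/550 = -0.31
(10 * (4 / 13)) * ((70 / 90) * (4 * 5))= 5600 / 117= 47.86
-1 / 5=-0.20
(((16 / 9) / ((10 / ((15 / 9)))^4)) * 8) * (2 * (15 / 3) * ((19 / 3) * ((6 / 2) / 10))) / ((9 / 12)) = 608 / 2187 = 0.28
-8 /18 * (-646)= 2584 /9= 287.11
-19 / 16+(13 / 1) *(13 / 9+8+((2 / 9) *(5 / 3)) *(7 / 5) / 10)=264091 / 2160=122.26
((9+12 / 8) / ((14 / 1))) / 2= 0.38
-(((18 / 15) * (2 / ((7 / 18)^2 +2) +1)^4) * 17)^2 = -15422002415201976210562500 / 192736683677748946849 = -80015.92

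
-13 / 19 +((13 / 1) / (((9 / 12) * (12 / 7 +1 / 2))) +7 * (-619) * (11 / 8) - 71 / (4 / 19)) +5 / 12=-88881013 / 14136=-6287.56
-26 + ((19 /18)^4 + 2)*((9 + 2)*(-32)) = -7656592 /6561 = -1166.99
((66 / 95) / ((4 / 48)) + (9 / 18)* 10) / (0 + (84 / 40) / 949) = 6026.98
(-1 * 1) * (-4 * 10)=40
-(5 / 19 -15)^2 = -78400 / 361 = -217.17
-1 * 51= -51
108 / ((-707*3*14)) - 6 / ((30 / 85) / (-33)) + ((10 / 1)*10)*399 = 200241471 / 4949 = 40461.00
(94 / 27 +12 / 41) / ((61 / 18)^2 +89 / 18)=0.23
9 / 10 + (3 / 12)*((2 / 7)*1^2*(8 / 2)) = 83 / 70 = 1.19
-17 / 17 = -1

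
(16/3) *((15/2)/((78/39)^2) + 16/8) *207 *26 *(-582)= -64734696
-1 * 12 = -12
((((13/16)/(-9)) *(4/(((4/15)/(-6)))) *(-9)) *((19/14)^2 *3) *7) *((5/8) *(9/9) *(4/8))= -3167775/3584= -883.87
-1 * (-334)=334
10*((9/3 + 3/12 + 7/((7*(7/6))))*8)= 2300/7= 328.57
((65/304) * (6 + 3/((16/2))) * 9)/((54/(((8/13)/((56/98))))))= 0.24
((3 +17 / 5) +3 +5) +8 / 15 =224 / 15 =14.93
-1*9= -9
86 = 86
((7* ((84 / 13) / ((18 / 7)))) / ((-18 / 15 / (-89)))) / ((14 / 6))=21805 / 39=559.10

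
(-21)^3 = -9261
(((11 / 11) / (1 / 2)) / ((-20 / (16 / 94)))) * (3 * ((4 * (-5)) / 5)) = 48 / 235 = 0.20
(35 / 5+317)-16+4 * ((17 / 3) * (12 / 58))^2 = 263652 / 841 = 313.50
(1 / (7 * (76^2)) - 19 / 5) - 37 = -8248123 / 202160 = -40.80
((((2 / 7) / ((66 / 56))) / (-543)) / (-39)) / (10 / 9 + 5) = 8 / 4270695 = 0.00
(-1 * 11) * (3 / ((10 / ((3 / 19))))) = -99 / 190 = -0.52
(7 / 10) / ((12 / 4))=7 / 30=0.23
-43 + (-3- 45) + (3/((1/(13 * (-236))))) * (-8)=73541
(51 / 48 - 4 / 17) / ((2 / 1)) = 225 / 544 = 0.41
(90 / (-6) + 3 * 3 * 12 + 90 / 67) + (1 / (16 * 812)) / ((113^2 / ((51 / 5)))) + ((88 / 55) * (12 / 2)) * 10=10578284986137 / 55574774080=190.34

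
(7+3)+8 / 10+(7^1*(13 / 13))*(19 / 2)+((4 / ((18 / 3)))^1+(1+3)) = 2459 / 30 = 81.97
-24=-24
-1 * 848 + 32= -816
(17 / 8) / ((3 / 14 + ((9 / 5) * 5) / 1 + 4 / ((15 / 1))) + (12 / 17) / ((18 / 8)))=30345 / 139868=0.22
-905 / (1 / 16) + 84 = -14396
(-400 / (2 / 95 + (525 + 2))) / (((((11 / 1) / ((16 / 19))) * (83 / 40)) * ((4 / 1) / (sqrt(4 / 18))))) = -320000 * sqrt(2) / 137133513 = -0.00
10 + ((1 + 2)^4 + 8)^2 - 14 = 7917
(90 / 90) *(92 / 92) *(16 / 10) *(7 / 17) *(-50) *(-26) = 14560 / 17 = 856.47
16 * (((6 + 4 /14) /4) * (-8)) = -1408 /7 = -201.14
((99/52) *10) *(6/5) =297/13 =22.85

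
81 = 81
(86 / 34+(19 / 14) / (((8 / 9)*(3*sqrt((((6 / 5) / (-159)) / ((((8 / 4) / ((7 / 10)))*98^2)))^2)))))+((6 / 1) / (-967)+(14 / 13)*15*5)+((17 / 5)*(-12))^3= 95234703492229 / 53426750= 1782528.48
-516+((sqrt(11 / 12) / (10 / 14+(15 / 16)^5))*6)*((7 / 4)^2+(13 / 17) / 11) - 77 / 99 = -4651 / 9+4298964992*sqrt(33) / 1974440435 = -504.27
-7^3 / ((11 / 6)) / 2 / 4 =-1029 / 44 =-23.39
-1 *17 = -17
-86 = -86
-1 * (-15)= 15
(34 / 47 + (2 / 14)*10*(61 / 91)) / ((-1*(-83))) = 50328 / 2484937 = 0.02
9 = 9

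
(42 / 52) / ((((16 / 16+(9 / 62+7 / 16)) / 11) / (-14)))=-802032 / 10205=-78.59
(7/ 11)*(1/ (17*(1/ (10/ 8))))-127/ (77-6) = -1.74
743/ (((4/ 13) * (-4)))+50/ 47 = -453173/ 752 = -602.62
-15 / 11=-1.36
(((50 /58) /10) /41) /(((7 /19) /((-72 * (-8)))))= 27360 /8323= 3.29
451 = 451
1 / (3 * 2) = 1 / 6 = 0.17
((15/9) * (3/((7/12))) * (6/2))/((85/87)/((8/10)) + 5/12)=2088/133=15.70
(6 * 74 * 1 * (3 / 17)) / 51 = 444 / 289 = 1.54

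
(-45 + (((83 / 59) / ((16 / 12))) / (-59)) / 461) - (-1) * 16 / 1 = -186150205 / 6418964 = -29.00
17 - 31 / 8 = 105 / 8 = 13.12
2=2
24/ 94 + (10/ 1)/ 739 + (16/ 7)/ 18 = 0.40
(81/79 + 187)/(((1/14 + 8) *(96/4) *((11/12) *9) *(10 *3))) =51989/13256595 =0.00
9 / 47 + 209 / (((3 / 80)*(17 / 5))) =3929659 / 2397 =1639.41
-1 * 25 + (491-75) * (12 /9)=1589 /3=529.67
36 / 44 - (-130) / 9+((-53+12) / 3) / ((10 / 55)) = -11861 / 198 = -59.90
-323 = -323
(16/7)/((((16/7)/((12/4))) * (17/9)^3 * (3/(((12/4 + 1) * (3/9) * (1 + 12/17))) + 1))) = 253692/1321597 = 0.19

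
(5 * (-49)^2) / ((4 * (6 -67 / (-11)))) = 18865 / 76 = 248.22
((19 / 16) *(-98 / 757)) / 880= -931 / 5329280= -0.00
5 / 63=0.08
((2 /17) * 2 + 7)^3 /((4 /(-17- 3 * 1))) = -9304335 /4913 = -1893.82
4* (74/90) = 148/45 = 3.29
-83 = -83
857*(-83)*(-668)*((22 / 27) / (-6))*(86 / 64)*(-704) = 494446376248 / 81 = 6104276249.98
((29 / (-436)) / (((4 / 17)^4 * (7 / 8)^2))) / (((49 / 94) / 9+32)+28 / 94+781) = -1024552107 / 29401094072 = -0.03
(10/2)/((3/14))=70/3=23.33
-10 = -10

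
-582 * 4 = -2328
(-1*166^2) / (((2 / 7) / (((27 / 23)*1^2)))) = -2604042 / 23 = -113219.22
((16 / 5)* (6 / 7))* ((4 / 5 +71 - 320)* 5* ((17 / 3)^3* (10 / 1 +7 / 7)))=-2146155616 / 315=-6813192.43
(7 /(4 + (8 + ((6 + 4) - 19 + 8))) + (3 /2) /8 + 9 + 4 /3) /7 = 5891 /3696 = 1.59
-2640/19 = -138.95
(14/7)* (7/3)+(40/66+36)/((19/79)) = 32786/209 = 156.87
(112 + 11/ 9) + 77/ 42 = 2071/ 18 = 115.06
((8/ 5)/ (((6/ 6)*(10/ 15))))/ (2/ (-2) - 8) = -4/ 15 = -0.27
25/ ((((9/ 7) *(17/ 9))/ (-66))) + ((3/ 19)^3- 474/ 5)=-451374777/ 583015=-774.21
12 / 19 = 0.63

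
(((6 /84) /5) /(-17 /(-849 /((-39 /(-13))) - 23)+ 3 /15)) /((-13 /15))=-135 /2093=-0.06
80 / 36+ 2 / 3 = 26 / 9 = 2.89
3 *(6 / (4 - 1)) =6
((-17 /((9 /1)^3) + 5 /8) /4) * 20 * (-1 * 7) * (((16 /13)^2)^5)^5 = -24669511988208486336335759296359985628595545085179212758442311680 /36299040355178363987449638339404007752656468971445060267521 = -679618.85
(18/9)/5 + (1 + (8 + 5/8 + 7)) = 681/40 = 17.02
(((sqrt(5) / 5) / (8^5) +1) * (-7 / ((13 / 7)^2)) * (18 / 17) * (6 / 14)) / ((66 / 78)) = -2646 / 2431 - 1323 * sqrt(5) / 199147520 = -1.09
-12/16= -3/4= -0.75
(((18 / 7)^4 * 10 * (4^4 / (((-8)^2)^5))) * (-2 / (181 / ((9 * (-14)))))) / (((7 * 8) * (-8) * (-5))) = 59049 / 911382413312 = 0.00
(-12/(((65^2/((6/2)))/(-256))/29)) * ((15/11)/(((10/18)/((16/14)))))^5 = 125663519717720064/11436163063325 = 10988.26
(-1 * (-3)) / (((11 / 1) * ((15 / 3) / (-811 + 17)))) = -2382 / 55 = -43.31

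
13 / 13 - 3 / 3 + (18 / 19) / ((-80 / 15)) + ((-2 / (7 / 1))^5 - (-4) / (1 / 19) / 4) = 48079963 / 2554664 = 18.82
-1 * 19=-19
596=596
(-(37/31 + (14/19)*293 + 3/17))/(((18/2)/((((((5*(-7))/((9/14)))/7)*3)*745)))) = 113450864800/270351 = 419642.85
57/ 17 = 3.35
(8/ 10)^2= 16/ 25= 0.64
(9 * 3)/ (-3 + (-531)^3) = -9/ 49907098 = -0.00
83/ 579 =0.14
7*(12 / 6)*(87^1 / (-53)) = -1218 / 53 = -22.98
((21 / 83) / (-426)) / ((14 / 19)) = -19 / 23572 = -0.00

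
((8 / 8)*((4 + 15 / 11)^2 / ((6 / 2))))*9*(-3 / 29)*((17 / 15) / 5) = -177531 / 87725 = -2.02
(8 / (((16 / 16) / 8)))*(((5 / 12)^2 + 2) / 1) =139.11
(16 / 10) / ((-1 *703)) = -8 / 3515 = -0.00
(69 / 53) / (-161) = -3 / 371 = -0.01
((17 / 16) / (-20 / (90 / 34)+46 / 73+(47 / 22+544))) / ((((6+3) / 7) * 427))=13651 / 3803352440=0.00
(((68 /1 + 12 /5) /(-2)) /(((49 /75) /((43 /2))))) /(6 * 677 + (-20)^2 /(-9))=-255420 /885871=-0.29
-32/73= -0.44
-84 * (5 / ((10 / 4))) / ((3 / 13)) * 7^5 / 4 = -3058874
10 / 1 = 10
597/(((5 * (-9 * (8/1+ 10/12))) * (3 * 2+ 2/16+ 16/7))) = -22288/124815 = -0.18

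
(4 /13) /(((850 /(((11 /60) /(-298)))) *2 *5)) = -11 /493935000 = -0.00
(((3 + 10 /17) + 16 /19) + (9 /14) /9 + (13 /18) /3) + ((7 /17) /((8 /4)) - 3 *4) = -860959 /122094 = -7.05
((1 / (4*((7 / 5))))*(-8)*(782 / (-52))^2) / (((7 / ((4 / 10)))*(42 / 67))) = -10243027 / 347802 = -29.45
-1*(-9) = 9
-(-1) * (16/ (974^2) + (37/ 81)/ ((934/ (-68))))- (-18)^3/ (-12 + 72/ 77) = -527.10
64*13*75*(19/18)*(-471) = -31023200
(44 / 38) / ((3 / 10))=220 / 57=3.86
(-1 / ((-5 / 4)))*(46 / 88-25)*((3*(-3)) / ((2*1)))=9693 / 110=88.12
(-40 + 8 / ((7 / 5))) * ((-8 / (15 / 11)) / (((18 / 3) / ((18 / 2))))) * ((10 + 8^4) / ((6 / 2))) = 2890624 / 7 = 412946.29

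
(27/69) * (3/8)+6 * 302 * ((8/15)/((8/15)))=333435/184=1812.15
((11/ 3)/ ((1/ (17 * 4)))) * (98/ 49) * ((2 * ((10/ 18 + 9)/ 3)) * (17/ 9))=4374304/ 729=6000.42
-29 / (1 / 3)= -87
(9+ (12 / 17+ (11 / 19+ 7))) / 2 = 8.64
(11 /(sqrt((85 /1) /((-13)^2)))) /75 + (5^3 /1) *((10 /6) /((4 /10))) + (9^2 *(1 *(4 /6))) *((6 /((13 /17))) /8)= 143 *sqrt(85) /6375 + 22378 /39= 574.00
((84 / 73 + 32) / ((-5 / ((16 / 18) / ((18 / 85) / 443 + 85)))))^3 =-3099374115678397444096000 / 9298827017794481312899835901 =-0.00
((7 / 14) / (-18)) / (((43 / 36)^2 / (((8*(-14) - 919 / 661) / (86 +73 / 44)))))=118722384 / 4713982973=0.03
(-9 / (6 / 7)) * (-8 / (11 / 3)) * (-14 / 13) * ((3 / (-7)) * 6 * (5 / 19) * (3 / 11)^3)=1224720 / 3616327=0.34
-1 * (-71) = 71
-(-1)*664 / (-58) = -332 / 29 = -11.45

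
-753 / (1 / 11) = -8283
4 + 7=11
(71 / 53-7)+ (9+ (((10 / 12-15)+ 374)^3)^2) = 5367743115657461363285 / 2472768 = 2170742712481503.06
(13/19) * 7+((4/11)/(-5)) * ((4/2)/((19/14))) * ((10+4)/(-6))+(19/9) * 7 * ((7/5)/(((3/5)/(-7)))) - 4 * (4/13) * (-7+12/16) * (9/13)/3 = -1118440006/4768335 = -234.56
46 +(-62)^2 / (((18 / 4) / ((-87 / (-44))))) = 57256 / 33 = 1735.03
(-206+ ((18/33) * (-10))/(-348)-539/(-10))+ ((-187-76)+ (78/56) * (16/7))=-64384191/156310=-411.90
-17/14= -1.21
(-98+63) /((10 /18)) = -63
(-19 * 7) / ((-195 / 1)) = 133 / 195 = 0.68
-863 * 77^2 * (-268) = 1371282836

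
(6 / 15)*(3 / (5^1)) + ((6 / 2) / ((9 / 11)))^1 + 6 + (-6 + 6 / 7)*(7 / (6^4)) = 8891 / 900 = 9.88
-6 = -6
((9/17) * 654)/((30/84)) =82404/85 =969.46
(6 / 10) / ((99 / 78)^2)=676 / 1815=0.37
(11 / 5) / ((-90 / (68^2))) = -25432 / 225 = -113.03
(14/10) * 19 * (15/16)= 399/16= 24.94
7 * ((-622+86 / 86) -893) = -10598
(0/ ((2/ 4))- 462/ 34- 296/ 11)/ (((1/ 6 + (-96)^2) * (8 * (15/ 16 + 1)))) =-90876/ 320556709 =-0.00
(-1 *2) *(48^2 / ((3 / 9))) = -13824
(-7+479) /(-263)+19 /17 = -3027 /4471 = -0.68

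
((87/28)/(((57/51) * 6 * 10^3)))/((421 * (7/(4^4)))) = 1972/48993875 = 0.00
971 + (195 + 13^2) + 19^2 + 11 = 1707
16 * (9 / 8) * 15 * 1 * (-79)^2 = 1685070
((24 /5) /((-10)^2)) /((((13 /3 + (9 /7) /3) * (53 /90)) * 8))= 567 /265000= 0.00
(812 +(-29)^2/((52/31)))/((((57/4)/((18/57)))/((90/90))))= 136590/4693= 29.11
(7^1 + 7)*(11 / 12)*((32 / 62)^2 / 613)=9856 / 1767279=0.01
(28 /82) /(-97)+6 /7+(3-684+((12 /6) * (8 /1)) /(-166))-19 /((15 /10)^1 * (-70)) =-23570639726 /34659555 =-680.06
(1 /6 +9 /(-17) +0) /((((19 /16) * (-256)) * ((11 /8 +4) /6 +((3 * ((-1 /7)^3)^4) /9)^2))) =21265516683242871998511 /15965230335868121577703270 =0.00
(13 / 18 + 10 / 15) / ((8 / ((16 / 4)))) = 25 / 36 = 0.69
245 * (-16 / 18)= -1960 / 9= -217.78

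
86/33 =2.61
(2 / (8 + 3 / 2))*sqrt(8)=8*sqrt(2) / 19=0.60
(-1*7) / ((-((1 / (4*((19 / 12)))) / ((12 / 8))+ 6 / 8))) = 532 / 65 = 8.18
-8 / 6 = -4 / 3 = -1.33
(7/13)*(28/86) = 98/559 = 0.18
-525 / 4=-131.25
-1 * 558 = -558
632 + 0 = 632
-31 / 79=-0.39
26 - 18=8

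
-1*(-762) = 762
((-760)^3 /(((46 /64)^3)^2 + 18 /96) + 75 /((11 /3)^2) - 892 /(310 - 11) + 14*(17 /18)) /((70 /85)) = -5281553485765097089721 /3223861812171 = -1638269191.88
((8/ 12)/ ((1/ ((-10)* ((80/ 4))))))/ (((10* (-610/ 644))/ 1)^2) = -414736/ 279075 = -1.49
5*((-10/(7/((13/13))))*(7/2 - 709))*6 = 211650/7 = 30235.71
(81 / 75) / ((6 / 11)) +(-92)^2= 423299 / 50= 8465.98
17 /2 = 8.50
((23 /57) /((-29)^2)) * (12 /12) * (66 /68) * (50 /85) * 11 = 13915 /4617931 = 0.00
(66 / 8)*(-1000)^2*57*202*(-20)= -1899810000000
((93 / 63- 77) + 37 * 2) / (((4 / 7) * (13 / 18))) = -48 / 13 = -3.69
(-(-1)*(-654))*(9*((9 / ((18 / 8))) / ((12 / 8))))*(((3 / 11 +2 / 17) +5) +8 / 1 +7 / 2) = -265111.32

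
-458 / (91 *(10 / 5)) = -2.52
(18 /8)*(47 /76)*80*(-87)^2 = 16008435 /19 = 842549.21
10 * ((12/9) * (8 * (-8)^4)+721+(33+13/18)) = 4000085/9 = 444453.89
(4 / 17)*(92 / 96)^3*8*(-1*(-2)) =12167 / 3672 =3.31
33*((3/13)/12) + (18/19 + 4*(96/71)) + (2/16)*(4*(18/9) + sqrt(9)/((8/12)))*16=2244065/70148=31.99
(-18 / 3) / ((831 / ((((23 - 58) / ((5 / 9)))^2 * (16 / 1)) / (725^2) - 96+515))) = -440600758 / 145598125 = -3.03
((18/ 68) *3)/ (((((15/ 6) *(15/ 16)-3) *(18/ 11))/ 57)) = -5016/ 119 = -42.15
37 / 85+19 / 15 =434 / 255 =1.70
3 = 3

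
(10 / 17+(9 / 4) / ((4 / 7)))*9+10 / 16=11249 / 272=41.36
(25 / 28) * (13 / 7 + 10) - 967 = -187457 / 196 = -956.41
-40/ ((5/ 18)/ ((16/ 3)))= -768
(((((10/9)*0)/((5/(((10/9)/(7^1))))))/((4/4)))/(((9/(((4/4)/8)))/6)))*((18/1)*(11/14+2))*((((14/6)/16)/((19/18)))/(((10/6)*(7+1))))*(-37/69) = 0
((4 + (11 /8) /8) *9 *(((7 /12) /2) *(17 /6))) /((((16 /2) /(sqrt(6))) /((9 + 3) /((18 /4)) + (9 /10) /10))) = 8758757 *sqrt(6) /819200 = 26.19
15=15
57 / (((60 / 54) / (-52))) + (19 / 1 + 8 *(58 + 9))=-10563 / 5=-2112.60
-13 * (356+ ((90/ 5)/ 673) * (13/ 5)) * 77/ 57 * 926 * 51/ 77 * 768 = -188314764598272/ 63935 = -2945409628.50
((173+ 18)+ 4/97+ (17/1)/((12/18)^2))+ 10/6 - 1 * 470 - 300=-627445/1164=-539.04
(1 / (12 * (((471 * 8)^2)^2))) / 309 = 1 / 747451989090091008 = 0.00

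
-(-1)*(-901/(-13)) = 901/13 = 69.31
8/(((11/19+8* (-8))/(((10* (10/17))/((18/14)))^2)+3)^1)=-268.06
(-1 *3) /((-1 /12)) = 36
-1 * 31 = -31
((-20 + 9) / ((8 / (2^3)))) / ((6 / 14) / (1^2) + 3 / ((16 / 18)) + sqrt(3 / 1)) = -43736 / 11987 + 34496 * sqrt(3) / 35961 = -1.99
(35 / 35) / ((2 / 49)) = 49 / 2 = 24.50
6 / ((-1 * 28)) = -3 / 14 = -0.21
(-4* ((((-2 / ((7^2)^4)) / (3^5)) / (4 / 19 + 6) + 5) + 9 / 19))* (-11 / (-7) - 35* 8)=67011258628474252 / 10992443607621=6096.12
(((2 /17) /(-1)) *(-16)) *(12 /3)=128 /17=7.53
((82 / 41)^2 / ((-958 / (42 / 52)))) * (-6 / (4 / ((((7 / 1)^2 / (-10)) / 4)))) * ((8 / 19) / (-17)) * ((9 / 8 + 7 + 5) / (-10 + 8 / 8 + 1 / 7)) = -453789 / 1995230432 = -0.00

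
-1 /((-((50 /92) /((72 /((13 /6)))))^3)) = 7847380942848 /34328125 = 228599.17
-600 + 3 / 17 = -10197 / 17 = -599.82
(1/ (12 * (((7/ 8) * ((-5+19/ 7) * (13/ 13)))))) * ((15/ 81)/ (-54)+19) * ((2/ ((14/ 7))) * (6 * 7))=-193879/ 5832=-33.24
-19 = -19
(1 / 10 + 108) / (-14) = -7.72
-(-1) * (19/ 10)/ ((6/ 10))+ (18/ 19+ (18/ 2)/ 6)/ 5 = 1042/ 285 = 3.66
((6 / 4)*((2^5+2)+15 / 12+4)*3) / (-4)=-44.16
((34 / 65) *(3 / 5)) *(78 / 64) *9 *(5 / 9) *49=93.71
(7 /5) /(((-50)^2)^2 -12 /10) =7 /31249994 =0.00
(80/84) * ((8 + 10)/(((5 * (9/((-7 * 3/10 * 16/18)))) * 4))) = -8/45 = -0.18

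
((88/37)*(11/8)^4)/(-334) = -161051/6327296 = -0.03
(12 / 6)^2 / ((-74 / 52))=-104 / 37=-2.81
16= 16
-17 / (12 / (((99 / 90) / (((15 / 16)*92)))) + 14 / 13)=-2431 / 134704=-0.02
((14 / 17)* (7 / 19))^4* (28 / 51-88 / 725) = 1458448534592 / 402455875410975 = 0.00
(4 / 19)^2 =16 / 361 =0.04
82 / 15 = 5.47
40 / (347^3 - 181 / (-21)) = 210 / 219355141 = 0.00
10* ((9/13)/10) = 9/13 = 0.69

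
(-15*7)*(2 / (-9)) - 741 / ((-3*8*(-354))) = 23.25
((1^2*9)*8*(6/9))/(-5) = -48/5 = -9.60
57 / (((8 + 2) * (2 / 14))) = 399 / 10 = 39.90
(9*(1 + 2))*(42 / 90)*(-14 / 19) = -882 / 95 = -9.28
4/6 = 2/3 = 0.67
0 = 0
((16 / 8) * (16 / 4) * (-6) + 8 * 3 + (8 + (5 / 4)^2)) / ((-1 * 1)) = 231 / 16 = 14.44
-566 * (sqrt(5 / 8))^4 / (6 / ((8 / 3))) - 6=-7507 / 72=-104.26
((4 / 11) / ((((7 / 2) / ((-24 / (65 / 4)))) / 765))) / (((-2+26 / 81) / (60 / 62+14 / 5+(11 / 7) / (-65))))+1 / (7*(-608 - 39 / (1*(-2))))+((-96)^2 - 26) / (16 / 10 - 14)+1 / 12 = -8689521755857 / 18128930820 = -479.32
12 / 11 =1.09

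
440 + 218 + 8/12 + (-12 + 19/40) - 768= -14503/120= -120.86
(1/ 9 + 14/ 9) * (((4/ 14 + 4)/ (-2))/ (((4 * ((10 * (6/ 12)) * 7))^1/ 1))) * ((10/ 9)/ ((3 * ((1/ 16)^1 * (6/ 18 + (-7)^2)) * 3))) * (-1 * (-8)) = -400/ 48951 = -0.01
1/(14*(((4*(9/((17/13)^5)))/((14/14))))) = 1419857/187131672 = 0.01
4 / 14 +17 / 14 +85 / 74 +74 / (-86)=2845 / 1591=1.79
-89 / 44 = -2.02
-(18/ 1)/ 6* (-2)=6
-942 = -942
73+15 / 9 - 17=173 / 3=57.67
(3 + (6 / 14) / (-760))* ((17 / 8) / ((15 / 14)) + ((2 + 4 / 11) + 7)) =34.03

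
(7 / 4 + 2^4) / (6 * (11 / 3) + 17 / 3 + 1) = 0.62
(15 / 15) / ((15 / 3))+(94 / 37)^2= 6.65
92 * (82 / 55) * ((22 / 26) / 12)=1886 / 195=9.67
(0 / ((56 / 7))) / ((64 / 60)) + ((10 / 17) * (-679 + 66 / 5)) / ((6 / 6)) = -6658 / 17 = -391.65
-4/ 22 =-2/ 11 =-0.18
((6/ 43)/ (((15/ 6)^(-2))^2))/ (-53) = -1875/ 18232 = -0.10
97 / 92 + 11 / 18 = 1379 / 828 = 1.67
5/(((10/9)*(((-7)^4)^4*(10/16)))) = 36/166164652848005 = 0.00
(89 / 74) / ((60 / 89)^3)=62742241 / 15984000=3.93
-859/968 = -0.89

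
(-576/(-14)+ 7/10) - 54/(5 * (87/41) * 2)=15955/406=39.30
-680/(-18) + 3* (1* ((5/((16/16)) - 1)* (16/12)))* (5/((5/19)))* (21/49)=10588/63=168.06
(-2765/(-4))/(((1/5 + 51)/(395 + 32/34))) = 5345.59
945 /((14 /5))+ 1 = 677 /2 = 338.50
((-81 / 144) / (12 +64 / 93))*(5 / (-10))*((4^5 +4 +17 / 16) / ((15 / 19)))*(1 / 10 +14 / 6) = 424767363 / 6041600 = 70.31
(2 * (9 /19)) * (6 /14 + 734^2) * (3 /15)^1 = 13576662 /133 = 102080.17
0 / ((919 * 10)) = 0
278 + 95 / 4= 1207 / 4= 301.75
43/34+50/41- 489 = -678203/1394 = -486.52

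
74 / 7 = 10.57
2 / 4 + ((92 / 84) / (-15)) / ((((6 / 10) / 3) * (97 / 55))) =3581 / 12222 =0.29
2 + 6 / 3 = 4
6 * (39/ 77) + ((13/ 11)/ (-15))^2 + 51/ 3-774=-143684942/ 190575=-753.95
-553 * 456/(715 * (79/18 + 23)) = -12.88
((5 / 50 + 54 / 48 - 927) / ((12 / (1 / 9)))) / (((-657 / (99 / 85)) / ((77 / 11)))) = 2851387 / 26805600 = 0.11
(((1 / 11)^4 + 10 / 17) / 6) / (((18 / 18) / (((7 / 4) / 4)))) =341663 / 7964704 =0.04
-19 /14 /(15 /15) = -19 /14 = -1.36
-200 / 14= -100 / 7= -14.29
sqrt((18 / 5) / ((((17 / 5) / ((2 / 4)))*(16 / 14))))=3*sqrt(238) / 68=0.68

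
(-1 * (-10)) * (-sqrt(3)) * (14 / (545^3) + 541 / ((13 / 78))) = -1050916033528 * sqrt(3) / 32375725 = -56222.37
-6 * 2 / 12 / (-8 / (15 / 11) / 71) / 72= 355 / 2112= 0.17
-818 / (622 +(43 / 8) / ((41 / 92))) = -67076 / 51993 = -1.29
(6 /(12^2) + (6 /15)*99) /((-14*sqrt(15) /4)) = -4757*sqrt(15) /6300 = -2.92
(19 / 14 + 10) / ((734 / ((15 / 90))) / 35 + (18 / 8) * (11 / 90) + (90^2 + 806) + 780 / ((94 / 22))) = 149460 / 121264883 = 0.00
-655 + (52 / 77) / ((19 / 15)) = -957485 / 1463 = -654.47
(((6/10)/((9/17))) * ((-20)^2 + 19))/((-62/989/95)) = -133848293/186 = -719614.48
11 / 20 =0.55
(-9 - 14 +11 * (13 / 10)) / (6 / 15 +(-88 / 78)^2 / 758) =-21.66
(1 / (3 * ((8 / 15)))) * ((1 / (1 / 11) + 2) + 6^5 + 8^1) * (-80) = -389850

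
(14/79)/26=7/1027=0.01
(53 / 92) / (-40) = -53 / 3680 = -0.01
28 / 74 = 14 / 37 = 0.38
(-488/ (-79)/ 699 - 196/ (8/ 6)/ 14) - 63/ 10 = -4636124/ 276105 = -16.79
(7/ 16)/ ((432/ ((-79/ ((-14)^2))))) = -79/ 193536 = -0.00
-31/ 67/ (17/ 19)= -589/ 1139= -0.52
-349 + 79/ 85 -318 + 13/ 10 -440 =-187811/ 170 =-1104.77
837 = 837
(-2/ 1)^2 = 4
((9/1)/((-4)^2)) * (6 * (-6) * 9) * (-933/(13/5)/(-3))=-1133595/52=-21799.90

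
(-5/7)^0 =1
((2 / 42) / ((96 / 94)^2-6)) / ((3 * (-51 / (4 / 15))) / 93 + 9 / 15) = 136958 / 79401735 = 0.00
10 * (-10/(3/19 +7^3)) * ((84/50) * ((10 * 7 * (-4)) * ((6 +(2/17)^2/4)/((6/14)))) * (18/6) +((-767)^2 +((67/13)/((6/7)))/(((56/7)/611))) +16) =-749845735285/4522272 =-165811.73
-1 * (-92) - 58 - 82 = -48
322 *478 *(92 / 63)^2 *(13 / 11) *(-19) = -45968288704 / 6237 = -7370256.33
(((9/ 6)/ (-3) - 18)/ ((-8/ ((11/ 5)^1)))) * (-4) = -20.35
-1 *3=-3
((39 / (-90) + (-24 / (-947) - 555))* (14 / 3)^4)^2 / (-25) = -91860965990171845547584 / 33097296650625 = -2775482449.82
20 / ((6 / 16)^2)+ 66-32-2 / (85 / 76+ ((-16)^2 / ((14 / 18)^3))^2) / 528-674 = -260886084738938953 / 524101509506718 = -497.78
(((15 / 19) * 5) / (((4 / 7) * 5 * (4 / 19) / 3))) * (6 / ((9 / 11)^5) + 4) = 7014595 / 17496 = 400.93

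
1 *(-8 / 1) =-8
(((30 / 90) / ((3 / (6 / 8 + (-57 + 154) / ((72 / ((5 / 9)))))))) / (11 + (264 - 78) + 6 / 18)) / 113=971 / 130045824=0.00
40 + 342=382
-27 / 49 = -0.55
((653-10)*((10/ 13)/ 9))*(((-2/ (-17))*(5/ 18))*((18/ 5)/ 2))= 6430/ 1989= 3.23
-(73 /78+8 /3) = -281 /78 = -3.60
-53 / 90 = -0.59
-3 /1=-3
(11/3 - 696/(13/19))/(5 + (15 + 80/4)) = -39529/1560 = -25.34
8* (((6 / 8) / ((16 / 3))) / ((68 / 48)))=27 / 34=0.79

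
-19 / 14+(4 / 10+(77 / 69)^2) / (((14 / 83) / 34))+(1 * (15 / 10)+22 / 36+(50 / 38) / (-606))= 106293242453 / 319772565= 332.40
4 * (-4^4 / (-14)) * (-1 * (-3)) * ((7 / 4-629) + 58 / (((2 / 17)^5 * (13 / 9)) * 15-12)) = -12406095880320 / 89447351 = -138697.19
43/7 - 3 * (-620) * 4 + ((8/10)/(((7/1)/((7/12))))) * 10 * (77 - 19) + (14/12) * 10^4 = 402181/21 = 19151.48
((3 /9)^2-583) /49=-5246 /441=-11.90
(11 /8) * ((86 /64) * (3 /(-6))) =-0.92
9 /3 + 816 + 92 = 911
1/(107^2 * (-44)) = -0.00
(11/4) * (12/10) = 3.30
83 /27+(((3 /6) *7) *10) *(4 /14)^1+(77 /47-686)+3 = -848057 /1269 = -668.29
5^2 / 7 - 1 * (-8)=81 / 7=11.57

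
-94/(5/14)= -1316/5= -263.20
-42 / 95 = -0.44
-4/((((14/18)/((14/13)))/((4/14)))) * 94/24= -564/91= -6.20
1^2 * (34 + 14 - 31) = 17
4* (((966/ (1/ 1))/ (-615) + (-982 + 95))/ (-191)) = 18.61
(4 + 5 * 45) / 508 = 229 / 508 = 0.45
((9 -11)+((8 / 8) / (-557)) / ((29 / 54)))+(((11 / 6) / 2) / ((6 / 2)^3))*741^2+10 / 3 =10841035547 / 581508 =18642.97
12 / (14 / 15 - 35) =-180 / 511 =-0.35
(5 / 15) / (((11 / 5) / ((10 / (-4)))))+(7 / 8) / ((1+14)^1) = -0.32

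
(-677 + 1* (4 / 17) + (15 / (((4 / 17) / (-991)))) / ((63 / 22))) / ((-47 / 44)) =357173410 / 16779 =21286.93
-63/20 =-3.15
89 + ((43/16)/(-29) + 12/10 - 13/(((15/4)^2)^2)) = 2115076933/23490000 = 90.04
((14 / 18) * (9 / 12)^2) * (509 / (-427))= -509 / 976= -0.52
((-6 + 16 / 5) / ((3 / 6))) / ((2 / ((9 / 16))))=-63 / 40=-1.58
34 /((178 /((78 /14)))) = 663 /623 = 1.06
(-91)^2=8281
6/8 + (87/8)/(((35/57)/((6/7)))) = 3903/245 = 15.93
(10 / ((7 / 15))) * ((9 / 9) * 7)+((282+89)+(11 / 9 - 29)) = 4439 / 9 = 493.22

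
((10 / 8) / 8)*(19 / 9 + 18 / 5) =257 / 288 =0.89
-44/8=-11/2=-5.50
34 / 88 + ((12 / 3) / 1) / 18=241 / 396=0.61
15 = 15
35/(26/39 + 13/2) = 210/43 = 4.88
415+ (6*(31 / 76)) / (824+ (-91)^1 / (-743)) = 9656402809 / 23268274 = 415.00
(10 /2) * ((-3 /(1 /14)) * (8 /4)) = -420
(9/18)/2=1/4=0.25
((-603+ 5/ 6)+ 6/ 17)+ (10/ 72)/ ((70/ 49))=-736501/ 1224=-601.72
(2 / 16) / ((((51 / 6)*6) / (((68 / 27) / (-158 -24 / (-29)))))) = -29 / 738396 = -0.00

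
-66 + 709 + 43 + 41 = 727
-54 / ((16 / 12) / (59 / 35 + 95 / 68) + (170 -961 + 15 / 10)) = 2377188 / 34736329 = 0.07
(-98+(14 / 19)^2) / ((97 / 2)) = -70364 / 35017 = -2.01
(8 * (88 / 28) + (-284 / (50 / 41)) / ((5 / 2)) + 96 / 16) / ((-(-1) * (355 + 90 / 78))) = -352677 / 2025625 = -0.17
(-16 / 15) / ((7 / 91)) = -208 / 15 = -13.87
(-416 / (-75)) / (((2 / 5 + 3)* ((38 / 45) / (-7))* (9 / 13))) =-18928 / 969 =-19.53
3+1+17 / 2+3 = 31 / 2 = 15.50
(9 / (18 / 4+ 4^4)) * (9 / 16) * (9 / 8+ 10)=7209 / 33344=0.22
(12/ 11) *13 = 156/ 11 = 14.18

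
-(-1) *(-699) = -699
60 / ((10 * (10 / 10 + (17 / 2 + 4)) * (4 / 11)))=11 / 9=1.22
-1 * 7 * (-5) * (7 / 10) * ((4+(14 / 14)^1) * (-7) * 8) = -6860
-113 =-113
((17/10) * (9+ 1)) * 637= 10829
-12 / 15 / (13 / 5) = -0.31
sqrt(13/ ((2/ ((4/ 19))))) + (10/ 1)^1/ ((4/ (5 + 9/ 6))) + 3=sqrt(494)/ 19 + 77/ 4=20.42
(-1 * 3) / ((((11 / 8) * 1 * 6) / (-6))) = 24 / 11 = 2.18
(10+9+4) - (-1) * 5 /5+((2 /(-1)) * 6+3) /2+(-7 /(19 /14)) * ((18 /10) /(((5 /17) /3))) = -75.20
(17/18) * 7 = 119/18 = 6.61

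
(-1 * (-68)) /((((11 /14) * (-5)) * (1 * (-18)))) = 476 /495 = 0.96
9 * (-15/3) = -45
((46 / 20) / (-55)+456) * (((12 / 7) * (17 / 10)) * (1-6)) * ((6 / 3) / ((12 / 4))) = -8526418 / 1925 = -4429.31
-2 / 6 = -1 / 3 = -0.33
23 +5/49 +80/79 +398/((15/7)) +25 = 13636451/58065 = 234.85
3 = 3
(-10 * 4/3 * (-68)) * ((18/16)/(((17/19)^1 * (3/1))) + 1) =3860/3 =1286.67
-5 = -5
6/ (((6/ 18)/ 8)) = 144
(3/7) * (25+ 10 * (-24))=-645/7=-92.14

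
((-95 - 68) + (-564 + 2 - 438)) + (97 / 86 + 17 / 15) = -1497353 / 1290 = -1160.74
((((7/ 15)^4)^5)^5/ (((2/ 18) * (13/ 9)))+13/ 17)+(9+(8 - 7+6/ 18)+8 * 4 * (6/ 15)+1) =276183867573860576535467285789801852518482435877056458078301341621240645476670798306679366403701413805770862259173504392/ 11092595090775625612938125354606939418925398003673571323187708783111748232883160547590506439519231207668781280517578125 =24.90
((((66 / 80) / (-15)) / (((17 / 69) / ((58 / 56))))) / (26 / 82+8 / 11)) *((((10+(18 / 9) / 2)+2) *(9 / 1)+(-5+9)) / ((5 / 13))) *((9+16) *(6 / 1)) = -15615109653 / 1494640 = -10447.41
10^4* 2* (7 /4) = 35000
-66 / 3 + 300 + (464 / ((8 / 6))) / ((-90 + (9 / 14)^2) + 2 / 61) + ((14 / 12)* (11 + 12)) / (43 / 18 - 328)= 1719662072257 / 6275413727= 274.03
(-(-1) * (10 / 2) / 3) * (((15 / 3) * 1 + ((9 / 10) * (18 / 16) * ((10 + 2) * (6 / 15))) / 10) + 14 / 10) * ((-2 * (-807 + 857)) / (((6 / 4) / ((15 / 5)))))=-6886 / 3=-2295.33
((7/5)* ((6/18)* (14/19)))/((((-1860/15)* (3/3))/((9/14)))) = -0.00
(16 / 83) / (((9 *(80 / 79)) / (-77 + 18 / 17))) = -101989 / 63495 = -1.61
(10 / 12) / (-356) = -5 / 2136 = -0.00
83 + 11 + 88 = 182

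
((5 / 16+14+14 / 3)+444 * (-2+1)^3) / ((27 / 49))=-999649 / 1296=-771.33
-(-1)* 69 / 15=23 / 5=4.60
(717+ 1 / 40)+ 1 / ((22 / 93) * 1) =721.25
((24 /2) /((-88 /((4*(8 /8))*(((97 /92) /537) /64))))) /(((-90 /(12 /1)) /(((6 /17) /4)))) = 97 /492722560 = 0.00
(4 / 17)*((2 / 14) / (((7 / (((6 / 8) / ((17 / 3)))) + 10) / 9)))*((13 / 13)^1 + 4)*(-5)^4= 15.03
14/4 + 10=27/2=13.50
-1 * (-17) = 17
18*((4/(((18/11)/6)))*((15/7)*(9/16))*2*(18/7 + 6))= 267300/49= 5455.10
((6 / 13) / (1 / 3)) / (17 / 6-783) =-108 / 60853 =-0.00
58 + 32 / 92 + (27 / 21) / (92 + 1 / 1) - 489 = -2149316 / 4991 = -430.64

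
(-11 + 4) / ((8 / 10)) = -35 / 4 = -8.75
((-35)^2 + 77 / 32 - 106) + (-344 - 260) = 16557 / 32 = 517.41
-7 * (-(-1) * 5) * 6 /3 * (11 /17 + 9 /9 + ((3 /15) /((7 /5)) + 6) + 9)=-19980 /17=-1175.29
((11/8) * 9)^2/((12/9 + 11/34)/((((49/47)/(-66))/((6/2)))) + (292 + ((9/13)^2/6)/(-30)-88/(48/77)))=-20696330655/22142036816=-0.93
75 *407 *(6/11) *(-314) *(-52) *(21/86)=2854542600/43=66384711.63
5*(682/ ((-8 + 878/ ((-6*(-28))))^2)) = 443.20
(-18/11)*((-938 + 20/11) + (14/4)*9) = 179127/121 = 1480.39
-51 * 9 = -459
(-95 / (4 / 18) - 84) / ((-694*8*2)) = 1023 / 22208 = 0.05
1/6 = 0.17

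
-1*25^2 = -625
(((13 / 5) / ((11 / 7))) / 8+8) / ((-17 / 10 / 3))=-10833 / 748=-14.48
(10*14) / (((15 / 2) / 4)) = 224 / 3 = 74.67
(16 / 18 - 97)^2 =748225 / 81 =9237.35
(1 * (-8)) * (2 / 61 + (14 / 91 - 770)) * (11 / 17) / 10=26860328 / 67405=398.49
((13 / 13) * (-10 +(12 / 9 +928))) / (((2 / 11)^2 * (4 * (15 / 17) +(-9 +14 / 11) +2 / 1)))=-31202633 / 2466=-12653.14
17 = 17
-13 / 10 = -1.30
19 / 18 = 1.06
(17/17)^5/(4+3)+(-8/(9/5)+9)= 4.70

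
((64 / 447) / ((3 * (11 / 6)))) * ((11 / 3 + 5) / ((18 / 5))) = 8320 / 132759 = 0.06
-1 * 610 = -610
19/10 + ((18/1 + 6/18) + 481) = 15037/30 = 501.23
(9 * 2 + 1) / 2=9.50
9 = 9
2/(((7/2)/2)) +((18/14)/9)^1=1.29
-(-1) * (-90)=-90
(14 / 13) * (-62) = -868 / 13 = -66.77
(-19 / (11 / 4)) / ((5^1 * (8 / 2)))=-19 / 55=-0.35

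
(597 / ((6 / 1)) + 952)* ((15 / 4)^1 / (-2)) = -31545 / 16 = -1971.56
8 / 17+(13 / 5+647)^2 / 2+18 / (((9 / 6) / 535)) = 92399484 / 425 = 217410.55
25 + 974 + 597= 1596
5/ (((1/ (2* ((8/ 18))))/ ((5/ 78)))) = 100/ 351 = 0.28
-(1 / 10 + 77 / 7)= -111 / 10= -11.10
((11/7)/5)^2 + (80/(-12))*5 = -122137/3675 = -33.23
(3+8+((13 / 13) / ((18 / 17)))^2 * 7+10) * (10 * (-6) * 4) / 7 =-25220 / 27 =-934.07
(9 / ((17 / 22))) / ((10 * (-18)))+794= 793.94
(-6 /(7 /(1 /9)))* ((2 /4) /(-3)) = 1 /63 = 0.02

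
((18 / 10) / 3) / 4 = 3 / 20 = 0.15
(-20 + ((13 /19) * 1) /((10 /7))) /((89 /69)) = -255921 /16910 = -15.13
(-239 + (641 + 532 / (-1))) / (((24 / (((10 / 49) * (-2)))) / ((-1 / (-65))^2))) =1 / 1911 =0.00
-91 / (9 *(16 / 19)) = -1729 / 144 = -12.01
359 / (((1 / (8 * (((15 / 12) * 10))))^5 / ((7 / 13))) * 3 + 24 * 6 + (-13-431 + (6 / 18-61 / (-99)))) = -2487870000000000 / 2072419999996139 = -1.20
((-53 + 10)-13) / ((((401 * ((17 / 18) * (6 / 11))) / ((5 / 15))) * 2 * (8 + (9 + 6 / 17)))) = -308 / 118295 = -0.00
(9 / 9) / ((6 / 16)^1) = 8 / 3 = 2.67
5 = 5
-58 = -58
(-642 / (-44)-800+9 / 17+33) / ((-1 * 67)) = 281203 / 25058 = 11.22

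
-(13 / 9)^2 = -169 / 81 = -2.09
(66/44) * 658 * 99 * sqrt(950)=488565 * sqrt(38)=3011716.93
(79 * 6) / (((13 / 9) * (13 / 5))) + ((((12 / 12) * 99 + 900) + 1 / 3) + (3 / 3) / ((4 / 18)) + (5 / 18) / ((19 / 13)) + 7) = 32864995 / 28899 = 1137.24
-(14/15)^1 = -14/15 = -0.93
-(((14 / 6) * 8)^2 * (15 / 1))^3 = -3855122432000 / 27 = -142782312296.30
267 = 267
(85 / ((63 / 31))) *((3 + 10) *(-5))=-171275 / 63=-2718.65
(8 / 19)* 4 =32 / 19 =1.68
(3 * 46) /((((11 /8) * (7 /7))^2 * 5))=8832 /605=14.60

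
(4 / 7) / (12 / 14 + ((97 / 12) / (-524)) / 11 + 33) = 276672 / 16392137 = 0.02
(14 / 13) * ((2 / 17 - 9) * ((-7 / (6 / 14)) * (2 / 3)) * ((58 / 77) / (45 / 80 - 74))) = -27465088 / 25707825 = -1.07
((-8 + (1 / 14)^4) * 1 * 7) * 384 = -7375848 / 343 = -21503.93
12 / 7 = 1.71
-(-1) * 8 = 8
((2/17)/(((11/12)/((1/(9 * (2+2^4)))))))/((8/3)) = 1/3366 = 0.00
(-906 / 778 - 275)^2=76266.84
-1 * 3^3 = -27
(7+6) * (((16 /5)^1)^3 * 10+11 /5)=107211 /25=4288.44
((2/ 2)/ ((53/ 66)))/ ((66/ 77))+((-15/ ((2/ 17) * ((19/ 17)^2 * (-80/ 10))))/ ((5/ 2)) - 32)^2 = 320429187325/ 442048832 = 724.87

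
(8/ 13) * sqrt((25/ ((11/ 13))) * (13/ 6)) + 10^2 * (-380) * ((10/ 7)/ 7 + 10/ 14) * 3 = -5130000/ 49 + 20 * sqrt(66)/ 33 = -104688.95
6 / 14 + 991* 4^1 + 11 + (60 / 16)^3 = 1804617 / 448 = 4028.16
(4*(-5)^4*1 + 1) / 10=2501 / 10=250.10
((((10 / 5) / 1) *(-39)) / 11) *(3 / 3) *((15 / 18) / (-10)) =13 / 22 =0.59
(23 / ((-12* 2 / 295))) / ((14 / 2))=-6785 / 168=-40.39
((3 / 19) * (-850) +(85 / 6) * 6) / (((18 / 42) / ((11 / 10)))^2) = -1108723 / 3420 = -324.19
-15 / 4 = -3.75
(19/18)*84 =266/3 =88.67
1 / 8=0.12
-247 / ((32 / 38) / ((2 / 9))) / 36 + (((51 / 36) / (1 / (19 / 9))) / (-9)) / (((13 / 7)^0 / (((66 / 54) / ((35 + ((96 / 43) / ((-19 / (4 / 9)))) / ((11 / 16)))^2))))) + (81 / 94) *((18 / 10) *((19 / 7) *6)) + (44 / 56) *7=328307500296656004157 / 11340783555736934880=28.95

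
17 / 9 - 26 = -217 / 9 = -24.11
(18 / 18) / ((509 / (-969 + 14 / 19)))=-18397 / 9671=-1.90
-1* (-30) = 30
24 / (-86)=-0.28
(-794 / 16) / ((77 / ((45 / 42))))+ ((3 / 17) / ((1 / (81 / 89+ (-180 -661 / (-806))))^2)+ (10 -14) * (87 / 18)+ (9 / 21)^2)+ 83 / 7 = 3168678864038948219 / 565807929422736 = 5600.27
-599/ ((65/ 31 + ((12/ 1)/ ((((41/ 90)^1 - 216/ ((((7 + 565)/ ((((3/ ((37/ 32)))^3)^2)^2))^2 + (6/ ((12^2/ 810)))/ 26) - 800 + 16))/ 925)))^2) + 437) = -183504965195996920911461477223267300754226476118018308994956346687055454721524467439746203795124054284463401/ 70536218789056587674867984769634526550156705347045883540642380159497140534340906671725563380527126559016827619948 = -0.00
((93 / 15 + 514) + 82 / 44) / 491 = 57427 / 54010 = 1.06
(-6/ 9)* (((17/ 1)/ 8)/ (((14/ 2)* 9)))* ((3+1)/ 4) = -0.02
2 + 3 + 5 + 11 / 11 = 11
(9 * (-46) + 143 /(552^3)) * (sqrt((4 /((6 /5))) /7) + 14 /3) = -2217.69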